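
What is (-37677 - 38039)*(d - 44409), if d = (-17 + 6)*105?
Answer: 3449923824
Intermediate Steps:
d = -1155 (d = -11*105 = -1155)
(-37677 - 38039)*(d - 44409) = (-37677 - 38039)*(-1155 - 44409) = -75716*(-45564) = 3449923824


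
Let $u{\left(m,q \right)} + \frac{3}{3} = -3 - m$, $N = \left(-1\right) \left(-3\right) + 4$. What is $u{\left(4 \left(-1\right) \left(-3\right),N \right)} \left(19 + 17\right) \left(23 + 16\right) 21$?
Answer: $-471744$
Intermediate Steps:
$N = 7$ ($N = 3 + 4 = 7$)
$u{\left(m,q \right)} = -4 - m$ ($u{\left(m,q \right)} = -1 - \left(3 + m\right) = -4 - m$)
$u{\left(4 \left(-1\right) \left(-3\right),N \right)} \left(19 + 17\right) \left(23 + 16\right) 21 = \left(-4 - 4 \left(-1\right) \left(-3\right)\right) \left(19 + 17\right) \left(23 + 16\right) 21 = \left(-4 - \left(-4\right) \left(-3\right)\right) 36 \cdot 39 \cdot 21 = \left(-4 - 12\right) 1404 \cdot 21 = \left(-16\right) 1404 \cdot 21 = \left(-22464\right) 21 = -471744$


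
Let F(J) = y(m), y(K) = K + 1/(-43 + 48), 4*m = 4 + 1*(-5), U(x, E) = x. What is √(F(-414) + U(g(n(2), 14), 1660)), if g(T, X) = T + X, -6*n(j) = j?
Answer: √12255/30 ≈ 3.6901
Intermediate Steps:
n(j) = -j/6
m = -¼ (m = (4 + 1*(-5))/4 = (4 - 5)/4 = (¼)*(-1) = -¼ ≈ -0.25000)
y(K) = ⅕ + K (y(K) = K + 1/5 = K + ⅕ = ⅕ + K)
F(J) = -1/20 (F(J) = ⅕ - ¼ = -1/20)
√(F(-414) + U(g(n(2), 14), 1660)) = √(-1/20 + (-⅙*2 + 14)) = √(-1/20 + (-⅓ + 14)) = √(-1/20 + 41/3) = √(817/60) = √12255/30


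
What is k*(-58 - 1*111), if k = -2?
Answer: 338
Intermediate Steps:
k*(-58 - 1*111) = -2*(-58 - 1*111) = -2*(-58 - 111) = -2*(-169) = 338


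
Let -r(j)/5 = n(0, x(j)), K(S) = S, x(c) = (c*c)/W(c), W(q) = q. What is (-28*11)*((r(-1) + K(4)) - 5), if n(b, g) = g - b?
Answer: -1232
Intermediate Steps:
x(c) = c (x(c) = (c*c)/c = c**2/c = c)
r(j) = -5*j (r(j) = -5*(j - 1*0) = -5*(j + 0) = -5*j)
(-28*11)*((r(-1) + K(4)) - 5) = (-28*11)*((-5*(-1) + 4) - 5) = -308*((5 + 4) - 5) = -308*(9 - 5) = -308*4 = -1232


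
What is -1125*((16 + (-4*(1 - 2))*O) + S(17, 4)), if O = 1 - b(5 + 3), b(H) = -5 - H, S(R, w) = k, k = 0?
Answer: -81000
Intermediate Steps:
S(R, w) = 0
O = 14 (O = 1 - (-5 - (5 + 3)) = 1 - (-5 - 1*8) = 1 - (-5 - 8) = 1 - 1*(-13) = 1 + 13 = 14)
-1125*((16 + (-4*(1 - 2))*O) + S(17, 4)) = -1125*((16 - 4*(1 - 2)*14) + 0) = -1125*((16 - 4*(-1)*14) + 0) = -1125*((16 + 4*14) + 0) = -1125*((16 + 56) + 0) = -1125*(72 + 0) = -1125*72 = -81000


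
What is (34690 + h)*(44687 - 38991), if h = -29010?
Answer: 32353280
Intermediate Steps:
(34690 + h)*(44687 - 38991) = (34690 - 29010)*(44687 - 38991) = 5680*5696 = 32353280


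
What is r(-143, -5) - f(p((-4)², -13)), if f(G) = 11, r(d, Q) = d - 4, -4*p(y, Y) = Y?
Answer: -158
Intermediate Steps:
p(y, Y) = -Y/4
r(d, Q) = -4 + d
r(-143, -5) - f(p((-4)², -13)) = (-4 - 143) - 1*11 = -147 - 11 = -158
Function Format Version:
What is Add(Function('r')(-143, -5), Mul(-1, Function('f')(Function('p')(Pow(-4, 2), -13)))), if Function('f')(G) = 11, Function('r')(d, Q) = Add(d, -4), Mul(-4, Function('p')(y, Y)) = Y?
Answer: -158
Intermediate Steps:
Function('p')(y, Y) = Mul(Rational(-1, 4), Y)
Function('r')(d, Q) = Add(-4, d)
Add(Function('r')(-143, -5), Mul(-1, Function('f')(Function('p')(Pow(-4, 2), -13)))) = Add(Add(-4, -143), Mul(-1, 11)) = Add(-147, -11) = -158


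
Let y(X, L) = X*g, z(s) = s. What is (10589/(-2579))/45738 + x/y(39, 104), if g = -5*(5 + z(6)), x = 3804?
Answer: -13598063461/7667289630 ≈ -1.7735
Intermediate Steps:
g = -55 (g = -5*(5 + 6) = -5*11 = -55)
y(X, L) = -55*X (y(X, L) = X*(-55) = -55*X)
(10589/(-2579))/45738 + x/y(39, 104) = (10589/(-2579))/45738 + 3804/((-55*39)) = (10589*(-1/2579))*(1/45738) + 3804/(-2145) = -10589/2579*1/45738 + 3804*(-1/2145) = -10589/117958302 - 1268/715 = -13598063461/7667289630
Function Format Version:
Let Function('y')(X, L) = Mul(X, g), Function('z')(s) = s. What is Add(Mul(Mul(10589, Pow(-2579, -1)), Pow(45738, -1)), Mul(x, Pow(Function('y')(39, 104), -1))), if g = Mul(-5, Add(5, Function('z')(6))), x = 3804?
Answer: Rational(-13598063461, 7667289630) ≈ -1.7735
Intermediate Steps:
g = -55 (g = Mul(-5, Add(5, 6)) = Mul(-5, 11) = -55)
Function('y')(X, L) = Mul(-55, X) (Function('y')(X, L) = Mul(X, -55) = Mul(-55, X))
Add(Mul(Mul(10589, Pow(-2579, -1)), Pow(45738, -1)), Mul(x, Pow(Function('y')(39, 104), -1))) = Add(Mul(Mul(10589, Pow(-2579, -1)), Pow(45738, -1)), Mul(3804, Pow(Mul(-55, 39), -1))) = Add(Mul(Mul(10589, Rational(-1, 2579)), Rational(1, 45738)), Mul(3804, Pow(-2145, -1))) = Add(Mul(Rational(-10589, 2579), Rational(1, 45738)), Mul(3804, Rational(-1, 2145))) = Add(Rational(-10589, 117958302), Rational(-1268, 715)) = Rational(-13598063461, 7667289630)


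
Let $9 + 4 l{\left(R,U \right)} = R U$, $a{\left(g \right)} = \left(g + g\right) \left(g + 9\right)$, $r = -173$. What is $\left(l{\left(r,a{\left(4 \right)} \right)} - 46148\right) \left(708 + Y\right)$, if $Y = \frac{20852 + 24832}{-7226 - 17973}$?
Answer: $- \frac{901296143586}{25199} \approx -3.5767 \cdot 10^{7}$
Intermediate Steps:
$a{\left(g \right)} = 2 g \left(9 + g\right)$
$l{\left(R,U \right)} = - \frac{9}{4} + \frac{R U}{4}$
$Y = - \frac{45684}{25199}$ ($Y = \frac{45684}{-25199} = 45684 \left(- \frac{1}{25199}\right) = - \frac{45684}{25199} \approx -1.8129$)
$\left(l{\left(r,a{\left(4 \right)} \right)} - 46148\right) \left(708 + Y\right) = \left(\left(- \frac{9}{4} + \frac{1}{4} \left(-173\right) 2 \cdot 4 \left(9 + 4\right)\right) - 46148\right) \left(708 - \frac{45684}{25199}\right) = \left(\left(- \frac{9}{4} + \frac{1}{4} \left(-173\right) 2 \cdot 4 \cdot 13\right) - 46148\right) \frac{17795208}{25199} = \left(\left(- \frac{9}{4} + \frac{1}{4} \left(-173\right) 104\right) - 46148\right) \frac{17795208}{25199} = \left(\left(- \frac{9}{4} - 4498\right) - 46148\right) \frac{17795208}{25199} = \left(- \frac{18001}{4} - 46148\right) \frac{17795208}{25199} = \left(- \frac{202593}{4}\right) \frac{17795208}{25199} = - \frac{901296143586}{25199}$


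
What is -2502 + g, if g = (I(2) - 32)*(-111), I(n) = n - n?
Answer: 1050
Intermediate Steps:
I(n) = 0
g = 3552 (g = (0 - 32)*(-111) = -32*(-111) = 3552)
-2502 + g = -2502 + 3552 = 1050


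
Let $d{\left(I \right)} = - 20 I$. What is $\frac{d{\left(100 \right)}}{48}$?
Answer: $- \frac{125}{3} \approx -41.667$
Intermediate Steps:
$\frac{d{\left(100 \right)}}{48} = \frac{\left(-20\right) 100}{48} = \left(-2000\right) \frac{1}{48} = - \frac{125}{3}$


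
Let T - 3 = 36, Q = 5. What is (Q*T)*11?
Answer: 2145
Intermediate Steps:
T = 39 (T = 3 + 36 = 39)
(Q*T)*11 = (5*39)*11 = 195*11 = 2145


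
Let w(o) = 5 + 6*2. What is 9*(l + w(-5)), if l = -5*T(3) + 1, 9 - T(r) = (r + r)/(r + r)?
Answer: -198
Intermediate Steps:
w(o) = 17 (w(o) = 5 + 12 = 17)
T(r) = 8 (T(r) = 9 - (r + r)/(r + r) = 9 - 2*r/(2*r) = 9 - 2*r*1/(2*r) = 9 - 1*1 = 9 - 1 = 8)
l = -39 (l = -5*8 + 1 = -40 + 1 = -39)
9*(l + w(-5)) = 9*(-39 + 17) = 9*(-22) = -198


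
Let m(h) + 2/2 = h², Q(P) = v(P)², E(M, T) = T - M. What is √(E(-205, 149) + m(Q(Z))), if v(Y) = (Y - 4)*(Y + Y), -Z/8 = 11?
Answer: √68738805447786849 ≈ 2.6218e+8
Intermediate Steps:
Z = -88 (Z = -8*11 = -88)
v(Y) = 2*Y*(-4 + Y) (v(Y) = (-4 + Y)*(2*Y) = 2*Y*(-4 + Y))
Q(P) = 4*P²*(-4 + P)² (Q(P) = (2*P*(-4 + P))² = 4*P²*(-4 + P)²)
m(h) = -1 + h²
√(E(-205, 149) + m(Q(Z))) = √((149 - 1*(-205)) + (-1 + (4*(-88)²*(-4 - 88)²)²)) = √((149 + 205) + (-1 + (4*7744*(-92)²)²)) = √(354 + (-1 + (4*7744*8464)²)) = √(354 + (-1 + 262180864²)) = √(354 + (-1 + 68738805447786496)) = √(354 + 68738805447786495) = √68738805447786849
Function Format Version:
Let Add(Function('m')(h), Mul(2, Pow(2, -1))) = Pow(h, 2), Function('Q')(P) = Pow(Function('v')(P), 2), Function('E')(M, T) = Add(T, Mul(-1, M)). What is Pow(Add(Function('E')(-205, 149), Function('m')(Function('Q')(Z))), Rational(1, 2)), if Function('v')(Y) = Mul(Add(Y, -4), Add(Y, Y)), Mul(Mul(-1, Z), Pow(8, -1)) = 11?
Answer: Pow(68738805447786849, Rational(1, 2)) ≈ 2.6218e+8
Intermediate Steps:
Z = -88 (Z = Mul(-8, 11) = -88)
Function('v')(Y) = Mul(2, Y, Add(-4, Y)) (Function('v')(Y) = Mul(Add(-4, Y), Mul(2, Y)) = Mul(2, Y, Add(-4, Y)))
Function('Q')(P) = Mul(4, Pow(P, 2), Pow(Add(-4, P), 2)) (Function('Q')(P) = Pow(Mul(2, P, Add(-4, P)), 2) = Mul(4, Pow(P, 2), Pow(Add(-4, P), 2)))
Function('m')(h) = Add(-1, Pow(h, 2))
Pow(Add(Function('E')(-205, 149), Function('m')(Function('Q')(Z))), Rational(1, 2)) = Pow(Add(Add(149, Mul(-1, -205)), Add(-1, Pow(Mul(4, Pow(-88, 2), Pow(Add(-4, -88), 2)), 2))), Rational(1, 2)) = Pow(Add(Add(149, 205), Add(-1, Pow(Mul(4, 7744, Pow(-92, 2)), 2))), Rational(1, 2)) = Pow(Add(354, Add(-1, Pow(Mul(4, 7744, 8464), 2))), Rational(1, 2)) = Pow(Add(354, Add(-1, Pow(262180864, 2))), Rational(1, 2)) = Pow(Add(354, Add(-1, 68738805447786496)), Rational(1, 2)) = Pow(Add(354, 68738805447786495), Rational(1, 2)) = Pow(68738805447786849, Rational(1, 2))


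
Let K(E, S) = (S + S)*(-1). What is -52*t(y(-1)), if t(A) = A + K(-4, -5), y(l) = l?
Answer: -468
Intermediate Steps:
K(E, S) = -2*S (K(E, S) = (2*S)*(-1) = -2*S)
t(A) = 10 + A (t(A) = A - 2*(-5) = A + 10 = 10 + A)
-52*t(y(-1)) = -52*(10 - 1) = -52*9 = -468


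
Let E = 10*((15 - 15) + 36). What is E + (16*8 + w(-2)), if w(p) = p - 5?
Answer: 481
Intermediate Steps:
w(p) = -5 + p
E = 360 (E = 10*(0 + 36) = 10*36 = 360)
E + (16*8 + w(-2)) = 360 + (16*8 + (-5 - 2)) = 360 + (128 - 7) = 360 + 121 = 481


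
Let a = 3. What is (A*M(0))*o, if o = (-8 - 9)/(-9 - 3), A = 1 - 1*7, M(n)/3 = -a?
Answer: 153/2 ≈ 76.500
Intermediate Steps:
M(n) = -9 (M(n) = 3*(-1*3) = 3*(-3) = -9)
A = -6 (A = 1 - 7 = -6)
o = 17/12 (o = -17/(-12) = -17*(-1/12) = 17/12 ≈ 1.4167)
(A*M(0))*o = -6*(-9)*(17/12) = 54*(17/12) = 153/2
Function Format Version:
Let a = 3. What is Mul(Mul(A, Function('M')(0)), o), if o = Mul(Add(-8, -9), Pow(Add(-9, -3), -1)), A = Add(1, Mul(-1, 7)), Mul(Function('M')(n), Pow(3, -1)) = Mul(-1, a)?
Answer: Rational(153, 2) ≈ 76.500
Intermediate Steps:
Function('M')(n) = -9 (Function('M')(n) = Mul(3, Mul(-1, 3)) = Mul(3, -3) = -9)
A = -6 (A = Add(1, -7) = -6)
o = Rational(17, 12) (o = Mul(-17, Pow(-12, -1)) = Mul(-17, Rational(-1, 12)) = Rational(17, 12) ≈ 1.4167)
Mul(Mul(A, Function('M')(0)), o) = Mul(Mul(-6, -9), Rational(17, 12)) = Mul(54, Rational(17, 12)) = Rational(153, 2)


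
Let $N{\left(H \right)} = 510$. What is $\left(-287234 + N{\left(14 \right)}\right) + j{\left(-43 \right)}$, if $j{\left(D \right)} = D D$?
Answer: $-284875$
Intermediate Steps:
$j{\left(D \right)} = D^{2}$
$\left(-287234 + N{\left(14 \right)}\right) + j{\left(-43 \right)} = \left(-287234 + 510\right) + \left(-43\right)^{2} = -286724 + 1849 = -284875$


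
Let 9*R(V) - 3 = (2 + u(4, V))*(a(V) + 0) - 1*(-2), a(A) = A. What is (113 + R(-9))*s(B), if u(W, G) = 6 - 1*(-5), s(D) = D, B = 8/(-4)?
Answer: -1810/9 ≈ -201.11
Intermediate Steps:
B = -2 (B = 8*(-1/4) = -2)
u(W, G) = 11 (u(W, G) = 6 + 5 = 11)
R(V) = 5/9 + 13*V/9 (R(V) = 1/3 + ((2 + 11)*(V + 0) - 1*(-2))/9 = 1/3 + (13*V + 2)/9 = 1/3 + (2 + 13*V)/9 = 1/3 + (2/9 + 13*V/9) = 5/9 + 13*V/9)
(113 + R(-9))*s(B) = (113 + (5/9 + (13/9)*(-9)))*(-2) = (113 + (5/9 - 13))*(-2) = (113 - 112/9)*(-2) = (905/9)*(-2) = -1810/9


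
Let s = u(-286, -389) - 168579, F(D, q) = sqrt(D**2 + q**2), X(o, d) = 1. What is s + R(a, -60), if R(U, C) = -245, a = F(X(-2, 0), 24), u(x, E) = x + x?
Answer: -169396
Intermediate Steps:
u(x, E) = 2*x
a = sqrt(577) (a = sqrt(1**2 + 24**2) = sqrt(1 + 576) = sqrt(577) ≈ 24.021)
s = -169151 (s = 2*(-286) - 168579 = -572 - 168579 = -169151)
s + R(a, -60) = -169151 - 245 = -169396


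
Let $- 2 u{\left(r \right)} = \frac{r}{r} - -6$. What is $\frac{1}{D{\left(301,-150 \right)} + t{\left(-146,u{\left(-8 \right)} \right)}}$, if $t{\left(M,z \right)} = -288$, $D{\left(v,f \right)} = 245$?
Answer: $- \frac{1}{43} \approx -0.023256$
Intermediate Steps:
$u{\left(r \right)} = - \frac{7}{2}$ ($u{\left(r \right)} = - \frac{\frac{r}{r} - -6}{2} = - \frac{1 + 6}{2} = \left(- \frac{1}{2}\right) 7 = - \frac{7}{2}$)
$\frac{1}{D{\left(301,-150 \right)} + t{\left(-146,u{\left(-8 \right)} \right)}} = \frac{1}{245 - 288} = \frac{1}{-43} = - \frac{1}{43}$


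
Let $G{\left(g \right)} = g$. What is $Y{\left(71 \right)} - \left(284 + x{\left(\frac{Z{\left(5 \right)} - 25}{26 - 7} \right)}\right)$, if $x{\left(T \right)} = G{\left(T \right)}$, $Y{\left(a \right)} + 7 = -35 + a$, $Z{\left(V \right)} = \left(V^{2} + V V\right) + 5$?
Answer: $- \frac{4875}{19} \approx -256.58$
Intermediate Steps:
$Z{\left(V \right)} = 5 + 2 V^{2}$ ($Z{\left(V \right)} = \left(V^{2} + V^{2}\right) + 5 = 2 V^{2} + 5 = 5 + 2 V^{2}$)
$Y{\left(a \right)} = -42 + a$ ($Y{\left(a \right)} = -7 + \left(-35 + a\right) = -42 + a$)
$x{\left(T \right)} = T$
$Y{\left(71 \right)} - \left(284 + x{\left(\frac{Z{\left(5 \right)} - 25}{26 - 7} \right)}\right) = \left(-42 + 71\right) - \left(284 + \frac{\left(5 + 2 \cdot 5^{2}\right) - 25}{26 - 7}\right) = 29 - \left(284 + \frac{\left(5 + 2 \cdot 25\right) - 25}{19}\right) = 29 - \left(284 + \left(\left(5 + 50\right) - 25\right) \frac{1}{19}\right) = 29 - \left(284 + \left(55 - 25\right) \frac{1}{19}\right) = 29 - \left(284 + 30 \cdot \frac{1}{19}\right) = 29 - \frac{5426}{19} = - \frac{4875}{19}$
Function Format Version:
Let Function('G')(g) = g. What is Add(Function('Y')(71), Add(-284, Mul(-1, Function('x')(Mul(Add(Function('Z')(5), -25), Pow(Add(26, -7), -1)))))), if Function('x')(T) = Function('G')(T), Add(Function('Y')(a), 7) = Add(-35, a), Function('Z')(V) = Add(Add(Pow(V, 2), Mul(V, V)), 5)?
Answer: Rational(-4875, 19) ≈ -256.58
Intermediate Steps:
Function('Z')(V) = Add(5, Mul(2, Pow(V, 2))) (Function('Z')(V) = Add(Add(Pow(V, 2), Pow(V, 2)), 5) = Add(Mul(2, Pow(V, 2)), 5) = Add(5, Mul(2, Pow(V, 2))))
Function('Y')(a) = Add(-42, a) (Function('Y')(a) = Add(-7, Add(-35, a)) = Add(-42, a))
Function('x')(T) = T
Add(Function('Y')(71), Add(-284, Mul(-1, Function('x')(Mul(Add(Function('Z')(5), -25), Pow(Add(26, -7), -1)))))) = Add(Add(-42, 71), Add(-284, Mul(-1, Mul(Add(Add(5, Mul(2, Pow(5, 2))), -25), Pow(Add(26, -7), -1))))) = Add(29, Add(-284, Mul(-1, Mul(Add(Add(5, Mul(2, 25)), -25), Pow(19, -1))))) = Add(29, Add(-284, Mul(-1, Mul(Add(Add(5, 50), -25), Rational(1, 19))))) = Add(29, Add(-284, Mul(-1, Mul(Add(55, -25), Rational(1, 19))))) = Add(29, Add(-284, Mul(-1, Mul(30, Rational(1, 19))))) = Add(29, Add(-284, Mul(-1, Rational(30, 19)))) = Add(29, Add(-284, Rational(-30, 19))) = Add(29, Rational(-5426, 19)) = Rational(-4875, 19)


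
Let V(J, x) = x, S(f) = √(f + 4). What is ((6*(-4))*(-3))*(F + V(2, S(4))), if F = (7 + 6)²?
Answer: 12168 + 144*√2 ≈ 12372.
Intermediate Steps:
S(f) = √(4 + f)
F = 169 (F = 13² = 169)
((6*(-4))*(-3))*(F + V(2, S(4))) = ((6*(-4))*(-3))*(169 + √(4 + 4)) = (-24*(-3))*(169 + √8) = 72*(169 + 2*√2) = 12168 + 144*√2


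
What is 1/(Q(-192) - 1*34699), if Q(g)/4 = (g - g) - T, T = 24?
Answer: -1/34795 ≈ -2.8740e-5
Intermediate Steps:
Q(g) = -96 (Q(g) = 4*((g - g) - 1*24) = 4*(0 - 24) = 4*(-24) = -96)
1/(Q(-192) - 1*34699) = 1/(-96 - 1*34699) = 1/(-96 - 34699) = 1/(-34795) = -1/34795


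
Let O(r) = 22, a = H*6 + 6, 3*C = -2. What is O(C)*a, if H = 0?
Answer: 132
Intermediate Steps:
C = -2/3 (C = (1/3)*(-2) = -2/3 ≈ -0.66667)
a = 6 (a = 0*6 + 6 = 0 + 6 = 6)
O(C)*a = 22*6 = 132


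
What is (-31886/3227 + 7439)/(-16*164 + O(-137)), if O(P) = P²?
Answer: 23973767/52099915 ≈ 0.46015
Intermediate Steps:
(-31886/3227 + 7439)/(-16*164 + O(-137)) = (-31886/3227 + 7439)/(-16*164 + (-137)²) = (-31886*1/3227 + 7439)/(-2624 + 18769) = (-31886/3227 + 7439)/16145 = (23973767/3227)*(1/16145) = 23973767/52099915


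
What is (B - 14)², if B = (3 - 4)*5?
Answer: 361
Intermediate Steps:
B = -5 (B = -1*5 = -5)
(B - 14)² = (-5 - 14)² = (-19)² = 361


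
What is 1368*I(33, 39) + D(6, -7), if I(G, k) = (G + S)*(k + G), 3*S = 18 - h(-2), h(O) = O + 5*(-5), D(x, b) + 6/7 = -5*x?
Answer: 33094440/7 ≈ 4.7278e+6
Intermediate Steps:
D(x, b) = -6/7 - 5*x
h(O) = -25 + O (h(O) = O - 25 = -25 + O)
S = 15 (S = (18 - (-25 - 2))/3 = (18 - 1*(-27))/3 = (18 + 27)/3 = (⅓)*45 = 15)
I(G, k) = (15 + G)*(G + k) (I(G, k) = (G + 15)*(k + G) = (15 + G)*(G + k))
1368*I(33, 39) + D(6, -7) = 1368*(33² + 15*33 + 15*39 + 33*39) + (-6/7 - 5*6) = 1368*(1089 + 495 + 585 + 1287) + (-6/7 - 30) = 1368*3456 - 216/7 = 4727808 - 216/7 = 33094440/7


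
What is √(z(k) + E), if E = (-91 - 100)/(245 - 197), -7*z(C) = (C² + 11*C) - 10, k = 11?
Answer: I*√261933/84 ≈ 6.0928*I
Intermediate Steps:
z(C) = 10/7 - 11*C/7 - C²/7 (z(C) = -((C² + 11*C) - 10)/7 = -(-10 + C² + 11*C)/7 = 10/7 - 11*C/7 - C²/7)
E = -191/48 ≈ -3.9792
√(z(k) + E) = √((10/7 - 11/7*11 - ⅐*11²) - 191/48) = √((10/7 - 121/7 - ⅐*121) - 191/48) = √((10/7 - 121/7 - 121/7) - 191/48) = √(-232/7 - 191/48) = √(-12473/336) = I*√261933/84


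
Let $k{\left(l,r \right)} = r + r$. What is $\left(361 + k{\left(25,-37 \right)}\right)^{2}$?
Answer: $82369$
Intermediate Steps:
$k{\left(l,r \right)} = 2 r$
$\left(361 + k{\left(25,-37 \right)}\right)^{2} = \left(361 + 2 \left(-37\right)\right)^{2} = \left(361 - 74\right)^{2} = 287^{2} = 82369$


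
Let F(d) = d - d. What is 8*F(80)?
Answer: 0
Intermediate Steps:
F(d) = 0
8*F(80) = 8*0 = 0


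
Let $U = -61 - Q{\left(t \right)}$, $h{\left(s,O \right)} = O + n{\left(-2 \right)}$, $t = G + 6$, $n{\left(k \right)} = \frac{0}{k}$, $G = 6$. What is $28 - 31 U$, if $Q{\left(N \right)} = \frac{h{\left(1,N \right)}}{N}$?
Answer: $1950$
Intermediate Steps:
$n{\left(k \right)} = 0$
$t = 12$ ($t = 6 + 6 = 12$)
$h{\left(s,O \right)} = O$ ($h{\left(s,O \right)} = O + 0 = O$)
$Q{\left(N \right)} = 1$ ($Q{\left(N \right)} = \frac{N}{N} = 1$)
$U = -62$ ($U = -61 - 1 = -62$)
$28 - 31 U = 28 - -1922 = 28 + 1922 = 1950$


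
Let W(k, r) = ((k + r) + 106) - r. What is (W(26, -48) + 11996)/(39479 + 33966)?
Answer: 12128/73445 ≈ 0.16513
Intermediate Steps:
W(k, r) = 106 + k (W(k, r) = (106 + k + r) - r = 106 + k)
(W(26, -48) + 11996)/(39479 + 33966) = ((106 + 26) + 11996)/(39479 + 33966) = (132 + 11996)/73445 = 12128*(1/73445) = 12128/73445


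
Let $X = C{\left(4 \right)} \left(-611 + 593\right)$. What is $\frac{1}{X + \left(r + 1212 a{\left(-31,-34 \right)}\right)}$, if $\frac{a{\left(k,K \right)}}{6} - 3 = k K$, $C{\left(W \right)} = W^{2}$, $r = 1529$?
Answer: $\frac{1}{7687745} \approx 1.3008 \cdot 10^{-7}$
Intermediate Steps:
$a{\left(k,K \right)} = 18 + 6 K k$ ($a{\left(k,K \right)} = 18 + 6 k K = 18 + 6 K k$)
$X = -288$ ($X = 4^{2} \left(-611 + 593\right) = 16 \left(-18\right) = -288$)
$\frac{1}{X + \left(r + 1212 a{\left(-31,-34 \right)}\right)} = \frac{1}{-288 + \left(1529 + 1212 \left(18 + 6 \left(-34\right) \left(-31\right)\right)\right)} = \frac{1}{-288 + \left(1529 + 1212 \left(18 + 6324\right)\right)} = \frac{1}{-288 + \left(1529 + 1212 \cdot 6342\right)} = \frac{1}{-288 + \left(1529 + 7686504\right)} = \frac{1}{-288 + 7688033} = \frac{1}{7687745}$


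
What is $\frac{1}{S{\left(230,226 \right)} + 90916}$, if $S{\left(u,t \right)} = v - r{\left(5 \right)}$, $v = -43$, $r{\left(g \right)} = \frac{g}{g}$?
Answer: $\frac{1}{90872} \approx 1.1004 \cdot 10^{-5}$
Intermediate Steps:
$r{\left(g \right)} = 1$
$S{\left(u,t \right)} = -44$ ($S{\left(u,t \right)} = -43 - 1 = -44$)
$\frac{1}{S{\left(230,226 \right)} + 90916} = \frac{1}{-44 + 90916} = \frac{1}{90872}$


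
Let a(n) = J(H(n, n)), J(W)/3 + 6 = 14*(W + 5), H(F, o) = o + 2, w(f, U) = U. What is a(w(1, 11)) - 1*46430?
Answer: -45692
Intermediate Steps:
H(F, o) = 2 + o
J(W) = 192 + 42*W (J(W) = -18 + 3*(14*(W + 5)) = -18 + 3*(14*(5 + W)) = -18 + 3*(70 + 14*W) = -18 + (210 + 42*W) = 192 + 42*W)
a(n) = 276 + 42*n (a(n) = 192 + 42*(2 + n) = 192 + (84 + 42*n) = 276 + 42*n)
a(w(1, 11)) - 1*46430 = (276 + 42*11) - 1*46430 = (276 + 462) - 46430 = 738 - 46430 = -45692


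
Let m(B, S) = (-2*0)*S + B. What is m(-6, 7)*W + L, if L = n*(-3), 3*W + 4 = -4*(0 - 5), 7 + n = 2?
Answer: -17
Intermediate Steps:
n = -5 (n = -7 + 2 = -5)
m(B, S) = B (m(B, S) = 0*S + B = 0 + B = B)
W = 16/3 (W = -4/3 + (-4*(0 - 5))/3 = -4/3 + (-4*(-5))/3 = -4/3 + (⅓)*20 = -4/3 + 20/3 = 16/3 ≈ 5.3333)
L = 15 (L = -5*(-3) = 15)
m(-6, 7)*W + L = -6*16/3 + 15 = -32 + 15 = -17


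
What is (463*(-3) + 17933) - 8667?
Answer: 7877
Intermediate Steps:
(463*(-3) + 17933) - 8667 = (-1389 + 17933) - 8667 = 16544 - 8667 = 7877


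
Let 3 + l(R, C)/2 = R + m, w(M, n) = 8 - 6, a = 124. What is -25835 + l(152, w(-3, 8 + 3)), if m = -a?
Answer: -25785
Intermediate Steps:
w(M, n) = 2
m = -124 (m = -1*124 = -124)
l(R, C) = -254 + 2*R (l(R, C) = -6 + 2*(R - 124) = -6 + 2*(-124 + R) = -6 + (-248 + 2*R) = -254 + 2*R)
-25835 + l(152, w(-3, 8 + 3)) = -25835 + (-254 + 2*152) = -25835 + (-254 + 304) = -25835 + 50 = -25785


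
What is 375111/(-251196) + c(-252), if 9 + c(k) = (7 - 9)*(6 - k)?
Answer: -4007667/7612 ≈ -526.49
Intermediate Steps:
c(k) = -21 + 2*k (c(k) = -9 + (7 - 9)*(6 - k) = -9 - 2*(6 - k) = -9 + (-12 + 2*k) = -21 + 2*k)
375111/(-251196) + c(-252) = 375111/(-251196) + (-21 + 2*(-252)) = 375111*(-1/251196) + (-21 - 504) = -11367/7612 - 525 = -4007667/7612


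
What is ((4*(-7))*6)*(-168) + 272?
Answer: 28496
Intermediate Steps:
((4*(-7))*6)*(-168) + 272 = -28*6*(-168) + 272 = -168*(-168) + 272 = 28224 + 272 = 28496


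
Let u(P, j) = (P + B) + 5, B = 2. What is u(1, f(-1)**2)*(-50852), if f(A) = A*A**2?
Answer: -406816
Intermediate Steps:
f(A) = A**3
u(P, j) = 7 + P (u(P, j) = (P + 2) + 5 = (2 + P) + 5 = 7 + P)
u(1, f(-1)**2)*(-50852) = (7 + 1)*(-50852) = 8*(-50852) = -406816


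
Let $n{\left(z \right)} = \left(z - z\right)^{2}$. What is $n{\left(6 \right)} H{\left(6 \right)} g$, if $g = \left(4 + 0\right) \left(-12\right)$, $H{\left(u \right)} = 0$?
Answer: $0$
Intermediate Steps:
$n{\left(z \right)} = 0$ ($n{\left(z \right)} = 0^{2} = 0$)
$g = -48$ ($g = 4 \left(-12\right) = -48$)
$n{\left(6 \right)} H{\left(6 \right)} g = 0 \cdot 0 \left(-48\right) = 0 \left(-48\right) = 0$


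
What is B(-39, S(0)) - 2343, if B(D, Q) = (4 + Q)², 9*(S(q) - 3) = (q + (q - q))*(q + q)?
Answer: -2294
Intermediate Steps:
S(q) = 3 + 2*q²/9 (S(q) = 3 + ((q + (q - q))*(q + q))/9 = 3 + ((q + 0)*(2*q))/9 = 3 + (q*(2*q))/9 = 3 + (2*q²)/9 = 3 + 2*q²/9)
B(-39, S(0)) - 2343 = (4 + (3 + (2/9)*0²))² - 2343 = (4 + (3 + (2/9)*0))² - 2343 = (4 + (3 + 0))² - 2343 = (4 + 3)² - 2343 = 7² - 2343 = 49 - 2343 = -2294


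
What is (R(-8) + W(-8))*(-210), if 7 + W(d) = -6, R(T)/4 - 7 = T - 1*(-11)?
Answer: -5670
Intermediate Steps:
R(T) = 72 + 4*T (R(T) = 28 + 4*(T - 1*(-11)) = 28 + 4*(T + 11) = 28 + 4*(11 + T) = 28 + (44 + 4*T) = 72 + 4*T)
W(d) = -13 (W(d) = -7 - 6 = -13)
(R(-8) + W(-8))*(-210) = ((72 + 4*(-8)) - 13)*(-210) = ((72 - 32) - 13)*(-210) = (40 - 13)*(-210) = 27*(-210) = -5670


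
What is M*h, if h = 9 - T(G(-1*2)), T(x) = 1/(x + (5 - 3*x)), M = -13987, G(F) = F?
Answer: -1118960/9 ≈ -1.2433e+5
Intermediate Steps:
T(x) = 1/(5 - 2*x)
h = 80/9 (h = 9 - (-1)/(-5 + 2*(-1*2)) = 9 - (-1)/(-5 + 2*(-2)) = 9 - (-1)/(-5 - 4) = 9 - (-1)/(-9) = 9 - (-1)*(-1)/9 = 9 - 1*1/9 = 9 - 1/9 = 80/9 ≈ 8.8889)
M*h = -13987*80/9 = -1118960/9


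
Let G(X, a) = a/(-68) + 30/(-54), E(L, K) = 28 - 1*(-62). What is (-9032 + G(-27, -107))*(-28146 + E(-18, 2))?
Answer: 12922034818/51 ≈ 2.5337e+8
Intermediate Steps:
E(L, K) = 90 (E(L, K) = 28 + 62 = 90)
G(X, a) = -5/9 - a/68 (G(X, a) = a*(-1/68) + 30*(-1/54) = -a/68 - 5/9 = -5/9 - a/68)
(-9032 + G(-27, -107))*(-28146 + E(-18, 2)) = (-9032 + (-5/9 - 1/68*(-107)))*(-28146 + 90) = (-9032 + (-5/9 + 107/68))*(-28056) = (-9032 + 623/612)*(-28056) = -5526961/612*(-28056) = 12922034818/51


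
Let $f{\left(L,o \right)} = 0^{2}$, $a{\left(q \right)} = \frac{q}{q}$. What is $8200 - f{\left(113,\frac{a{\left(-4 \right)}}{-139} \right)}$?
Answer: $8200$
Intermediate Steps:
$a{\left(q \right)} = 1$
$f{\left(L,o \right)} = 0$
$8200 - f{\left(113,\frac{a{\left(-4 \right)}}{-139} \right)} = 8200 - 0 = 8200 + 0 = 8200$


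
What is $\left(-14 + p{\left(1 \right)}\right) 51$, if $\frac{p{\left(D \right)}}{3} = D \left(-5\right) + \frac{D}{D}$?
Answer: $-1326$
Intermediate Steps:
$p{\left(D \right)} = 3 - 15 D$ ($p{\left(D \right)} = 3 \left(D \left(-5\right) + \frac{D}{D}\right) = 3 \left(- 5 D + 1\right) = 3 \left(1 - 5 D\right) = 3 - 15 D$)
$\left(-14 + p{\left(1 \right)}\right) 51 = \left(-14 + \left(3 - 15\right)\right) 51 = \left(-14 - 12\right) 51 = \left(-26\right) 51 = -1326$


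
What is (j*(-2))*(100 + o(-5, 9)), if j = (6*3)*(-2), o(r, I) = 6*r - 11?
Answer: 4248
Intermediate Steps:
o(r, I) = -11 + 6*r
j = -36 (j = 18*(-2) = -36)
(j*(-2))*(100 + o(-5, 9)) = (-36*(-2))*(100 + (-11 + 6*(-5))) = 72*(100 + (-11 - 30)) = 72*(100 - 41) = 72*59 = 4248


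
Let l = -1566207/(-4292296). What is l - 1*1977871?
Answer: -8489606215609/4292296 ≈ -1.9779e+6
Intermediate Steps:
l = 1566207/4292296 (l = -1566207*(-1/4292296) = 1566207/4292296 ≈ 0.36489)
l - 1*1977871 = 1566207/4292296 - 1*1977871 = 1566207/4292296 - 1977871 = -8489606215609/4292296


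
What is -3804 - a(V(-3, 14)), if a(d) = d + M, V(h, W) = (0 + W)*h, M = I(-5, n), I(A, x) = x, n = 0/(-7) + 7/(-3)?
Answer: -11279/3 ≈ -3759.7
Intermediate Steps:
n = -7/3 (n = 0*(-⅐) + 7*(-⅓) = 0 - 7/3 = -7/3 ≈ -2.3333)
M = -7/3 ≈ -2.3333
V(h, W) = W*h
a(d) = -7/3 + d (a(d) = d - 7/3 = -7/3 + d)
-3804 - a(V(-3, 14)) = -3804 - (-7/3 + 14*(-3)) = -3804 - (-7/3 - 42) = -3804 - 1*(-133/3) = -3804 + 133/3 = -11279/3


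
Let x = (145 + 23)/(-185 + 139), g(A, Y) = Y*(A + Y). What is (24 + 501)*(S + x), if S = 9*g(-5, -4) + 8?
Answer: 3964800/23 ≈ 1.7238e+5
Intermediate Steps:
x = -84/23 (x = 168/(-46) = 168*(-1/46) = -84/23 ≈ -3.6522)
S = 332 (S = 9*(-4*(-5 - 4)) + 8 = 9*(-4*(-9)) + 8 = 9*36 + 8 = 324 + 8 = 332)
(24 + 501)*(S + x) = (24 + 501)*(332 - 84/23) = 525*(7552/23) = 3964800/23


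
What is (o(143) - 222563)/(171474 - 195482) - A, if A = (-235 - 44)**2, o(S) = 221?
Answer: -934292193/12004 ≈ -77832.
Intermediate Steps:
A = 77841 (A = (-279)**2 = 77841)
(o(143) - 222563)/(171474 - 195482) - A = (221 - 222563)/(171474 - 195482) - 1*77841 = -222342/(-24008) - 77841 = -222342*(-1/24008) - 77841 = 111171/12004 - 77841 = -934292193/12004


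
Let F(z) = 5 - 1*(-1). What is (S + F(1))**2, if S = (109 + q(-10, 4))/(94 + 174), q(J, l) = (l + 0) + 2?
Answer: 2968729/71824 ≈ 41.333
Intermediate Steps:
q(J, l) = 2 + l (q(J, l) = l + 2 = 2 + l)
F(z) = 6 (F(z) = 5 + 1 = 6)
S = 115/268 (S = (109 + (2 + 4))/(94 + 174) = (109 + 6)/268 = 115*(1/268) = 115/268 ≈ 0.42910)
(S + F(1))**2 = (115/268 + 6)**2 = (1723/268)**2 = 2968729/71824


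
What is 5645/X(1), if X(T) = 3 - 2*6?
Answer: -5645/9 ≈ -627.22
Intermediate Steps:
X(T) = -9 (X(T) = 3 - 12 = -9)
5645/X(1) = 5645/(-9) = 5645*(-⅑) = -5645/9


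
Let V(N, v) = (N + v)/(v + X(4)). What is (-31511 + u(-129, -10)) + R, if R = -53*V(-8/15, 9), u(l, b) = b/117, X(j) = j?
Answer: -18454178/585 ≈ -31546.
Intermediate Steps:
u(l, b) = b/117 (u(l, b) = b*(1/117) = b/117)
V(N, v) = (N + v)/(4 + v) (V(N, v) = (N + v)/(v + 4) = (N + v)/(4 + v))
R = -6731/195 (R = -53*(-8/15 + 9)/(4 + 9) = -53*(-8*1/15 + 9)/13 = -53*(-8/15 + 9)/13 = -53*127/(13*15) = -53*127/195 = -6731/195 ≈ -34.518)
(-31511 + u(-129, -10)) + R = (-31511 + (1/117)*(-10)) - 6731/195 = (-31511 - 10/117) - 6731/195 = -3686797/117 - 6731/195 = -18454178/585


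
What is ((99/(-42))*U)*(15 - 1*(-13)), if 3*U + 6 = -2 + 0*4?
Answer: 176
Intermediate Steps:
U = -8/3 (U = -2 + (-2 + 0*4)/3 = -2 + (-2 + 0)/3 = -2 + (⅓)*(-2) = -2 - ⅔ = -8/3 ≈ -2.6667)
((99/(-42))*U)*(15 - 1*(-13)) = ((99/(-42))*(-8/3))*(15 - 1*(-13)) = ((99*(-1/42))*(-8/3))*(15 + 13) = -33/14*(-8/3)*28 = (44/7)*28 = 176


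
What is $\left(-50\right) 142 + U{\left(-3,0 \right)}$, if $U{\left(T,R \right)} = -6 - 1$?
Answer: $-7107$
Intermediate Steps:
$U{\left(T,R \right)} = -7$ ($U{\left(T,R \right)} = -6 - 1 = -7$)
$\left(-50\right) 142 + U{\left(-3,0 \right)} = \left(-50\right) 142 - 7 = -7100 - 7 = -7107$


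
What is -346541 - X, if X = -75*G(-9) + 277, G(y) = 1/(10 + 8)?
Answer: -2080883/6 ≈ -3.4681e+5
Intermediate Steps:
G(y) = 1/18
X = 1637/6 (X = -75*1/18 + 277 = -25/6 + 277 = 1637/6 ≈ 272.83)
-346541 - X = -346541 - 1*1637/6 = -346541 - 1637/6 = -2080883/6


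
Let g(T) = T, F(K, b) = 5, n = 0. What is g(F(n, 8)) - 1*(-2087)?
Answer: 2092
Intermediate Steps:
g(F(n, 8)) - 1*(-2087) = 5 - 1*(-2087) = 5 + 2087 = 2092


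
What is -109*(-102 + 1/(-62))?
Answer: 689425/62 ≈ 11120.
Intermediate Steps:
-109*(-102 + 1/(-62)) = -109*(-102 - 1/62) = -109*(-6325/62) = 689425/62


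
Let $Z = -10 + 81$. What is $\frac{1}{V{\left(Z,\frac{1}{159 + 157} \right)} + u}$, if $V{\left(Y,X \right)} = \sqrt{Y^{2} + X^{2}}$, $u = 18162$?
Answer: $\frac{1813584672}{32937821438767} - \frac{316 \sqrt{503374097}}{32937821438767} \approx 5.4846 \cdot 10^{-5}$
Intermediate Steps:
$Z = 71$
$V{\left(Y,X \right)} = \sqrt{X^{2} + Y^{2}}$
$\frac{1}{V{\left(Z,\frac{1}{159 + 157} \right)} + u} = \frac{1}{\sqrt{\left(\frac{1}{159 + 157}\right)^{2} + 71^{2}} + 18162} = \frac{1}{\sqrt{\left(\frac{1}{316}\right)^{2} + 5041} + 18162} = \frac{1}{\sqrt{\frac{1}{99856} + 5041} + 18162} = \frac{1}{\sqrt{\frac{503374097}{99856}} + 18162} = \frac{1}{\frac{\sqrt{503374097}}{316} + 18162} = \frac{1}{18162 + \frac{\sqrt{503374097}}{316}}$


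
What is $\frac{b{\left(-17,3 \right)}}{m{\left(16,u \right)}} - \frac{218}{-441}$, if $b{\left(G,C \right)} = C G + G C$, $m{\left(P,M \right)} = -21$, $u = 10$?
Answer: $\frac{2360}{441} \approx 5.3515$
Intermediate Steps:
$b{\left(G,C \right)} = 2 C G$ ($b{\left(G,C \right)} = C G + C G = 2 C G$)
$\frac{b{\left(-17,3 \right)}}{m{\left(16,u \right)}} - \frac{218}{-441} = \frac{2 \cdot 3 \left(-17\right)}{-21} - \frac{218}{-441} = \left(-102\right) \left(- \frac{1}{21}\right) - - \frac{218}{441} = \frac{34}{7} + \frac{218}{441} = \frac{2360}{441}$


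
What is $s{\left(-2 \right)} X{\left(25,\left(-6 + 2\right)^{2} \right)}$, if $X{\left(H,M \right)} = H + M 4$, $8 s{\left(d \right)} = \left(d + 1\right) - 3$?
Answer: $- \frac{89}{2} \approx -44.5$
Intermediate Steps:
$s{\left(d \right)} = - \frac{1}{4} + \frac{d}{8}$ ($s{\left(d \right)} = \frac{\left(d + 1\right) - 3}{8} = \frac{\left(1 + d\right) - 3}{8} = \frac{-2 + d}{8} = - \frac{1}{4} + \frac{d}{8}$)
$X{\left(H,M \right)} = H + 4 M$
$s{\left(-2 \right)} X{\left(25,\left(-6 + 2\right)^{2} \right)} = \left(- \frac{1}{4} + \frac{1}{8} \left(-2\right)\right) \left(25 + 4 \left(-6 + 2\right)^{2}\right) = \left(- \frac{1}{4} - \frac{1}{4}\right) \left(25 + 4 \left(-4\right)^{2}\right) = - \frac{25 + 4 \cdot 16}{2} = - \frac{25 + 64}{2} = \left(- \frac{1}{2}\right) 89 = - \frac{89}{2}$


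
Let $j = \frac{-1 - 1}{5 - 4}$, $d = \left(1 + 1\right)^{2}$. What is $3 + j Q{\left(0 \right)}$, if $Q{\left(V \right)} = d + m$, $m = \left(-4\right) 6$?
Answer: $43$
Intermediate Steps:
$m = -24$
$d = 4$ ($d = 2^{2} = 4$)
$j = -2$ ($j = - \frac{2}{1} = \left(-2\right) 1 = -2$)
$Q{\left(V \right)} = -20$ ($Q{\left(V \right)} = 4 - 24 = -20$)
$3 + j Q{\left(0 \right)} = 3 - -40 = 3 + 40 = 43$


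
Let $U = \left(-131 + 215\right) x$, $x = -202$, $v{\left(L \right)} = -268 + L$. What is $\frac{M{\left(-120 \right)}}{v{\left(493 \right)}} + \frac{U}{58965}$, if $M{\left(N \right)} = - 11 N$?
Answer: $\frac{65792}{11793} \approx 5.5789$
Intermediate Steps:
$U = -16968$ ($U = \left(-131 + 215\right) \left(-202\right) = 84 \left(-202\right) = -16968$)
$\frac{M{\left(-120 \right)}}{v{\left(493 \right)}} + \frac{U}{58965} = \frac{\left(-11\right) \left(-120\right)}{-268 + 493} - \frac{16968}{58965} = \frac{1320}{225} - \frac{5656}{19655} = 1320 \cdot \frac{1}{225} - \frac{5656}{19655} = \frac{88}{15} - \frac{5656}{19655} = \frac{65792}{11793}$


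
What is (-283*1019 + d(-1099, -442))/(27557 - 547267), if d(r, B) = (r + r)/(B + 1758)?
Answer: 5421519/9770548 ≈ 0.55488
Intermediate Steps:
d(r, B) = 2*r/(1758 + B) (d(r, B) = (2*r)/(1758 + B) = 2*r/(1758 + B))
(-283*1019 + d(-1099, -442))/(27557 - 547267) = (-283*1019 + 2*(-1099)/(1758 - 442))/(27557 - 547267) = (-288377 + 2*(-1099)/1316)/(-519710) = (-288377 + 2*(-1099)*(1/1316))*(-1/519710) = (-288377 - 157/94)*(-1/519710) = -27107595/94*(-1/519710) = 5421519/9770548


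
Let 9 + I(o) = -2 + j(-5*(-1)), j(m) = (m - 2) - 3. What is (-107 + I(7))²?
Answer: 13924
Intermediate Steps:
j(m) = -5 + m (j(m) = (-2 + m) - 3 = -5 + m)
I(o) = -11 (I(o) = -9 + (-2 + (-5 - 5*(-1))) = -9 + (-2 + (-5 + 5)) = -9 + (-2 + 0) = -9 - 2 = -11)
(-107 + I(7))² = (-107 - 11)² = (-118)² = 13924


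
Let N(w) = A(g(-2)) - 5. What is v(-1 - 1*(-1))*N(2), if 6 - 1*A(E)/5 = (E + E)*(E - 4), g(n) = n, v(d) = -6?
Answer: 570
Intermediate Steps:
A(E) = 30 - 10*E*(-4 + E) (A(E) = 30 - 5*(E + E)*(E - 4) = 30 - 5*2*E*(-4 + E) = 30 - 10*E*(-4 + E))
N(w) = -95 (N(w) = (30 - 10*(-2)² + 40*(-2)) - 5 = (30 - 10*4 - 80) - 5 = (30 - 40 - 80) - 5 = -90 - 5 = -95)
v(-1 - 1*(-1))*N(2) = -6*(-95) = 570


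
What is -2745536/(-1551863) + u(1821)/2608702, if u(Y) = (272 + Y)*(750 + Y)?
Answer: 15513019899161/4048348111826 ≈ 3.8319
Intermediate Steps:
-2745536/(-1551863) + u(1821)/2608702 = -2745536/(-1551863) + (204000 + 1821² + 1022*1821)/2608702 = -2745536*(-1/1551863) + (204000 + 3316041 + 1861062)*(1/2608702) = 2745536/1551863 + 5381103*(1/2608702) = 2745536/1551863 + 5381103/2608702 = 15513019899161/4048348111826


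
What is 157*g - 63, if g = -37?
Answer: -5872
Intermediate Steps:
157*g - 63 = 157*(-37) - 63 = -5809 - 63 = -5872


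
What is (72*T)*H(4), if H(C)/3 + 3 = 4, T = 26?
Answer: 5616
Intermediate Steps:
H(C) = 3 (H(C) = -9 + 3*4 = -9 + 12 = 3)
(72*T)*H(4) = (72*26)*3 = 1872*3 = 5616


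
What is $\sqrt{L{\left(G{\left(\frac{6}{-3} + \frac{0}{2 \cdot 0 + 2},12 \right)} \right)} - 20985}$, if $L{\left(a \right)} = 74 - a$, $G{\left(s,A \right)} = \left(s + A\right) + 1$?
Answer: $i \sqrt{20922} \approx 144.64 i$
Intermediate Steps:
$G{\left(s,A \right)} = 1 + A + s$ ($G{\left(s,A \right)} = \left(A + s\right) + 1 = 1 + A + s$)
$\sqrt{L{\left(G{\left(\frac{6}{-3} + \frac{0}{2 \cdot 0 + 2},12 \right)} \right)} - 20985} = \sqrt{\left(74 - \left(1 + 12 + \left(\frac{6}{-3} + \frac{0}{2 \cdot 0 + 2}\right)\right)\right) - 20985} = \sqrt{\left(74 - \left(1 + 12 + \left(6 \left(- \frac{1}{3}\right) + \frac{0}{0 + 2}\right)\right)\right) - 20985} = \sqrt{\left(74 - \left(1 + 12 - \left(2 + \frac{0}{2}\right)\right)\right) - 20985} = \sqrt{\left(74 - \left(1 + 12 + \left(-2 + 0 \cdot \frac{1}{2}\right)\right)\right) - 20985} = \sqrt{\left(74 - \left(1 + 12 + \left(-2 + 0\right)\right)\right) - 20985} = \sqrt{\left(74 - \left(1 + 12 - 2\right)\right) - 20985} = \sqrt{\left(74 - 11\right) - 20985} = \sqrt{63 - 20985} = \sqrt{-20922} = i \sqrt{20922}$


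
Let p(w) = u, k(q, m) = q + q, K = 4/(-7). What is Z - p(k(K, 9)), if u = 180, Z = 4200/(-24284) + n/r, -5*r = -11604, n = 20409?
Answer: -4024429375/23482628 ≈ -171.38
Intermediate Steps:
r = 11604/5 (r = -1/5*(-11604) = 11604/5 ≈ 2320.8)
K = -4/7 (K = 4*(-1/7) = -4/7 ≈ -0.57143)
k(q, m) = 2*q
Z = 202443665/23482628 (Z = 4200/(-24284) + 20409/(11604/5) = 4200*(-1/24284) + 20409*(5/11604) = -1050/6071 + 34015/3868 = 202443665/23482628 ≈ 8.6210)
p(w) = 180
Z - p(k(K, 9)) = 202443665/23482628 - 1*180 = 202443665/23482628 - 180 = -4024429375/23482628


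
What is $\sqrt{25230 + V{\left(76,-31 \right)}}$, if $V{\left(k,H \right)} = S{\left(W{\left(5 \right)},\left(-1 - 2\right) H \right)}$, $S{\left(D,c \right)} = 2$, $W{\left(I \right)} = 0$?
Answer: $4 \sqrt{1577} \approx 158.85$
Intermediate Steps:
$V{\left(k,H \right)} = 2$
$\sqrt{25230 + V{\left(76,-31 \right)}} = \sqrt{25230 + 2} = \sqrt{25232} = 4 \sqrt{1577}$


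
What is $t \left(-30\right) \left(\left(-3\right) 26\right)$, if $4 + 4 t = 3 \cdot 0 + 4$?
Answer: $0$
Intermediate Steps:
$t = 0$ ($t = -1 + \frac{3 \cdot 0 + 4}{4} = -1 + \frac{0 + 4}{4} = -1 + \frac{1}{4} \cdot 4 = -1 + 1 = 0$)
$t \left(-30\right) \left(\left(-3\right) 26\right) = 0 \left(-30\right) \left(\left(-3\right) 26\right) = 0 \left(-78\right) = 0$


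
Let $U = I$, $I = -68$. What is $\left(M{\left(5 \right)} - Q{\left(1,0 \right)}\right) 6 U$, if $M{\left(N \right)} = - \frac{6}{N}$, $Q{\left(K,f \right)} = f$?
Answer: $\frac{2448}{5} \approx 489.6$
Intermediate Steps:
$U = -68$
$\left(M{\left(5 \right)} - Q{\left(1,0 \right)}\right) 6 U = \left(- \frac{6}{5} - 0\right) 6 \left(-68\right) = \left(\left(-6\right) \frac{1}{5} + 0\right) 6 \left(-68\right) = \left(- \frac{6}{5} + 0\right) 6 \left(-68\right) = \left(- \frac{6}{5}\right) 6 \left(-68\right) = \left(- \frac{36}{5}\right) \left(-68\right) = \frac{2448}{5}$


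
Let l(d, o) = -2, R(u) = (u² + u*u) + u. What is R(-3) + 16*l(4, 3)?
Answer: -17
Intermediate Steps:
R(u) = u + 2*u² (R(u) = (u² + u²) + u = 2*u² + u = u + 2*u²)
R(-3) + 16*l(4, 3) = -3*(1 + 2*(-3)) + 16*(-2) = -3*(1 - 6) - 32 = -3*(-5) - 32 = 15 - 32 = -17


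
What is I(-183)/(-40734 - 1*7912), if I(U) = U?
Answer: 183/48646 ≈ 0.0037619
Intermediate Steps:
I(-183)/(-40734 - 1*7912) = -183/(-40734 - 1*7912) = -183/(-40734 - 7912) = -183/(-48646) = -183*(-1/48646) = 183/48646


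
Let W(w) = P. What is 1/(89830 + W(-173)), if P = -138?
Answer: 1/89692 ≈ 1.1149e-5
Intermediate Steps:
W(w) = -138
1/(89830 + W(-173)) = 1/(89830 - 138) = 1/89692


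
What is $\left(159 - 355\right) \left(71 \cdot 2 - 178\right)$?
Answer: $7056$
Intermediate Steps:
$\left(159 - 355\right) \left(71 \cdot 2 - 178\right) = - 196 \left(142 - 178\right) = \left(-196\right) \left(-36\right) = 7056$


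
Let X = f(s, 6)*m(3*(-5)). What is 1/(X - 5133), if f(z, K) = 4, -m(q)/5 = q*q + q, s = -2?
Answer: -1/9333 ≈ -0.00010715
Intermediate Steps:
m(q) = -5*q - 5*q² (m(q) = -5*(q*q + q) = -5*(q² + q) = -5*(q + q²) = -5*q - 5*q²)
X = -4200 (X = 4*(-5*3*(-5)*(1 + 3*(-5))) = 4*(-5*(-15)*(1 - 15)) = 4*(-5*(-15)*(-14)) = 4*(-1050) = -4200)
1/(X - 5133) = 1/(-4200 - 5133) = 1/(-9333) = -1/9333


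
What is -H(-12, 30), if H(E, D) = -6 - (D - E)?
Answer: 48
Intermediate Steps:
H(E, D) = -6 + E - D (H(E, D) = -6 + (E - D) = -6 + E - D)
-H(-12, 30) = -(-6 - 12 - 1*30) = -(-6 - 12 - 30) = -1*(-48) = 48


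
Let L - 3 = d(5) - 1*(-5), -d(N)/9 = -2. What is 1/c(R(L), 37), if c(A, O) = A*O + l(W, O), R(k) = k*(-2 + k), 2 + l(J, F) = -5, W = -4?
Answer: 1/23081 ≈ 4.3326e-5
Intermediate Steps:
d(N) = 18 (d(N) = -9*(-2) = 18)
L = 26 (L = 3 + (18 - 1*(-5)) = 3 + (18 + 5) = 3 + 23 = 26)
l(J, F) = -7 (l(J, F) = -2 - 5 = -7)
c(A, O) = -7 + A*O (c(A, O) = A*O - 7 = -7 + A*O)
1/c(R(L), 37) = 1/(-7 + (26*(-2 + 26))*37) = 1/(-7 + (26*24)*37) = 1/(-7 + 624*37) = 1/(-7 + 23088) = 1/23081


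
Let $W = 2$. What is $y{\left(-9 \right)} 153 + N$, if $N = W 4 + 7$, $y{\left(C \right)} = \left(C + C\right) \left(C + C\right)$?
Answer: $49587$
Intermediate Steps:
$y{\left(C \right)} = 4 C^{2}$ ($y{\left(C \right)} = 2 C 2 C = 4 C^{2}$)
$N = 15$ ($N = 2 \cdot 4 + 7 = 8 + 7 = 15$)
$y{\left(-9 \right)} 153 + N = 4 \left(-9\right)^{2} \cdot 153 + 15 = 4 \cdot 81 \cdot 153 + 15 = 324 \cdot 153 + 15 = 49572 + 15 = 49587$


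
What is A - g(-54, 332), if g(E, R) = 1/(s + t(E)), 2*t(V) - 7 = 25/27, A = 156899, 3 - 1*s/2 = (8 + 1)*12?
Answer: 872829164/5563 ≈ 1.5690e+5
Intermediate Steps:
s = -210 (s = 6 - 2*(8 + 1)*12 = 6 - 18*12 = 6 - 2*108 = 6 - 216 = -210)
t(V) = 107/27 (t(V) = 7/2 + (25/27)/2 = 7/2 + (25*(1/27))/2 = 7/2 + (½)*(25/27) = 7/2 + 25/54 = 107/27)
g(E, R) = -27/5563 (g(E, R) = 1/(-210 + 107/27) = 1/(-5563/27) = -27/5563)
A - g(-54, 332) = 156899 - 1*(-27/5563) = 156899 + 27/5563 = 872829164/5563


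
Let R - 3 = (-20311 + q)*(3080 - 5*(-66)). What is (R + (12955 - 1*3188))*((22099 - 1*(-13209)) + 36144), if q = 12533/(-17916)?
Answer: -22163320674294310/4479 ≈ -4.9483e+12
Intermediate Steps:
q = -12533/17916 (q = 12533*(-1/17916) = -12533/17916 ≈ -0.69954)
R = -620456990471/8958 (R = 3 + (-20311 - 12533/17916)*(3080 - 5*(-66)) = 3 - 363904409*(3080 + 330)/17916 = 3 - 363904409/17916*3410 = 3 - 620457017345/8958 = -620456990471/8958 ≈ -6.9263e+7)
(R + (12955 - 1*3188))*((22099 - 1*(-13209)) + 36144) = (-620456990471/8958 + (12955 - 1*3188))*((22099 - 1*(-13209)) + 36144) = (-620456990471/8958 + (12955 - 3188))*((22099 + 13209) + 36144) = (-620456990471/8958 + 9767)*(35308 + 36144) = -620369497685/8958*71452 = -22163320674294310/4479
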